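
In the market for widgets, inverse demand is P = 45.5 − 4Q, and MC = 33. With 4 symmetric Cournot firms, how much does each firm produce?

q_i = 0.625

In a 4-firm Cournot equilibrium, symmetry and the first-order condition give q = (45.5 − 33)/(20) = 0.625. So Q = 2.5 and P = 35.5.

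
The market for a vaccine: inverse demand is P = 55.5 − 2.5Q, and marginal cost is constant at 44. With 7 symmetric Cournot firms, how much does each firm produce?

Cournot with 7 identical firms: the symmetric best-response condition is 55.5 − 20q = 44. Each firm produces q = 0.575, total output Q = 4.025, price P = 727/16.

q_i = 0.575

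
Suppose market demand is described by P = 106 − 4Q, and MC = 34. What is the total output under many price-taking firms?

Q = 18

Perfect competition: P = MC = 34, so 106 − 4Q = 34 and Q = 18.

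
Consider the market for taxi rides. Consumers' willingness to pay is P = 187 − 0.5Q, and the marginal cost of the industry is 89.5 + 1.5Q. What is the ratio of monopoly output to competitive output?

Q_m/Q_c = 0.8

Monopoly sets MR = MC: 187 − Q = 89.5 + 1.5Q ⇒ Q = 39, P = 187 − 0.5·39 = 167.5.
Under competition P = MC: 187 − 0.5Q = 89.5 + 1.5Q ⇒ Q = 48.75, P = 162.625.
Ratio Q_m/Q_c = 39/48.75 = 0.8.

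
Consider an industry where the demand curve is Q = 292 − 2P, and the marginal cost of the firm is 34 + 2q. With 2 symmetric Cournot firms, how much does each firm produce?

q_i = 32

Inverting demand: P = 146 − 0.5Q.
In a 2-firm Cournot equilibrium, symmetry and the first-order condition give q = (146 − 34)/(3.5) = 32. So Q = 64 and P = 114.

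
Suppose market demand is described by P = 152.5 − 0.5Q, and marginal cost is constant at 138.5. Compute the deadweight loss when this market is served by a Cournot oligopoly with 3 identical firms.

DWL = 12.25

Under competition P = MC = 138.5, so Q = (152.5 − 138.5)/0.5 = 28.
With 3 symmetric Cournot firms, each firm's FOC gives 152.5 − 2q = 138.5, so q = 7, Q = 3·7 = 21, and P = 142.
DWL is the triangle between Q = 21 and Q = 28: ½·(28 − 21)·(142 − 138.5) = 12.25.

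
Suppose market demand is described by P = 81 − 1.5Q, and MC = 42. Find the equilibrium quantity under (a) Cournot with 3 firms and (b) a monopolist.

Cournot: Q = 19.5; Monopoly: Q = 13

In a 3-firm Cournot equilibrium, symmetry and the first-order condition give q = (81 − 42)/(6) = 6.5. So Q = 19.5 and P = 51.75.
Monopoly sets MR = MC: 81 − 3Q = 42 ⇒ Q = 13, P = 81 − 1.5·13 = 61.5.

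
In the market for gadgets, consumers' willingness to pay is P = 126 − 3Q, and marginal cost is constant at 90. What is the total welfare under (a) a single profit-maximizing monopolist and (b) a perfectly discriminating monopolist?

Monopoly: TS = 162; Perfect PD: TS = 216

The monopolist equates marginal revenue to marginal cost: 126 − 6Q = 90, so Q = 6. From demand, P = 108.
CS = ½·(126 − 108)·6 = 54; PS = (108 − 90)·6 = 108; TS = 162.
A perfectly discriminating monopolist sells every unit with P(Q) ≥ MC(Q), so output equals the competitive quantity Q = 12. Each buyer pays their reservation price, so CS = 0 and the firm captures all surplus.
TS = 216 (equal to competitive TS).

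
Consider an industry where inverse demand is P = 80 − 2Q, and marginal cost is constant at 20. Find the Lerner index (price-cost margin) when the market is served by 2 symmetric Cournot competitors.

Lerner index = 0.5

Cournot with 2 identical firms: the symmetric best-response condition is 80 − 6q = 20. Each firm produces q = 10, total output Q = 20, price P = 40.
Lerner index = (P − MC)/P = (40 − 20)/40 = 0.5.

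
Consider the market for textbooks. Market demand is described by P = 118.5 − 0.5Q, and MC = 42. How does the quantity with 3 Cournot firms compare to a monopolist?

Cournot: Q = 114.75; Monopoly: Q = 76.5

Cournot with 3 identical firms: the symmetric best-response condition is 118.5 − 2q = 42. Each firm produces q = 38.25, total output Q = 114.75, price P = 61.125.
The monopolist equates marginal revenue to marginal cost: 118.5 − Q = 42, so Q = 76.5. From demand, P = 80.25.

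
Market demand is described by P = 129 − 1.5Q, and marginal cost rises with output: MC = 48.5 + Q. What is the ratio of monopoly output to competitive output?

Q_m/Q_c = 0.625

Monopoly sets MR = MC: 129 − 3Q = 48.5 + Q ⇒ Q = 20.125, P = 129 − 1.5·20.125 = 1581/16.
Competitive equilibrium sets price equal to marginal cost: 129 − 1.5Q = 48.5 + Q, so Q = 32.2 and P = 80.7.
Ratio Q_m/Q_c = 20.125/32.2 = 0.625.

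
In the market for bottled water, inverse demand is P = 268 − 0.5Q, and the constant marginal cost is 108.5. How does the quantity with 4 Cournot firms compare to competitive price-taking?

In a 4-firm Cournot equilibrium, symmetry and the first-order condition give q = (268 − 108.5)/(2.5) = 63.8. So Q = 255.2 and P = 140.4.
Perfect competition: P = MC = 108.5, so 268 − 0.5Q = 108.5 and Q = 319.

Cournot: Q = 255.2; Competition: Q = 319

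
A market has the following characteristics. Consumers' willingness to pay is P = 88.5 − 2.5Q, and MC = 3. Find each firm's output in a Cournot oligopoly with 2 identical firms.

With 2 symmetric Cournot firms, each firm's FOC gives 88.5 − 7.5q = 3, so q = 11.4, Q = 2·11.4 = 22.8, and P = 31.5.

q_i = 11.4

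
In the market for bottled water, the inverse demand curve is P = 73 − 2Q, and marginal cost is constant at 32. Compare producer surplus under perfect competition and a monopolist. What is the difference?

Competitive firms price at marginal cost: P = 32, giving Q = 20.5.
PS = (32 − 32)·20.5 = 0.
The monopolist equates marginal revenue to marginal cost: 73 − 4Q = 32, so Q = 10.25. From demand, P = 52.5.
PS = (52.5 − 32)·10.25 = 210.125.
Change in producer surplus: 210.125 − 0 = 210.125.

PS rises by 210.125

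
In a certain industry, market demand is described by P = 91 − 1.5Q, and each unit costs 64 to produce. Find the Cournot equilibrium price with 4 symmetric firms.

P = 69.4

In a 4-firm Cournot equilibrium, symmetry and the first-order condition give q = (91 − 64)/(7.5) = 3.6. So Q = 14.4 and P = 69.4.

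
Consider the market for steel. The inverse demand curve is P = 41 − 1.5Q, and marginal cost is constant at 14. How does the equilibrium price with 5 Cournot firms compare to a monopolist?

Cournot: P = 18.5; Monopoly: P = 27.5

Cournot with 5 identical firms: the symmetric best-response condition is 41 − 9q = 14. Each firm produces q = 3, total output Q = 15, price P = 18.5.
The monopolist equates marginal revenue to marginal cost: 41 − 3Q = 14, so Q = 9. From demand, P = 27.5.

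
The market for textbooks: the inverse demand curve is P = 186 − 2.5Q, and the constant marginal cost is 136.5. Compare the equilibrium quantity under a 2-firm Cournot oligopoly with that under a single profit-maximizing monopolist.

Cournot: Q = 13.2; Monopoly: Q = 9.9

In a 2-firm Cournot equilibrium, symmetry and the first-order condition give q = (186 − 136.5)/(7.5) = 6.6. So Q = 13.2 and P = 153.
The monopolist equates marginal revenue to marginal cost: 186 − 5Q = 136.5, so Q = 9.9. From demand, P = 161.25.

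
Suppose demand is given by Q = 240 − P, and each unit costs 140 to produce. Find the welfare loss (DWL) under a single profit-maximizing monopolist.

DWL = 1250

Inverting demand: P = 240 − Q.
Under competition P = MC = 140, so Q = (240 − 140)/1 = 100.
Monopoly sets MR = MC: 240 − 2Q = 140 ⇒ Q = 50, P = 240 − 50 = 190.
DWL is the triangle between Q = 50 and Q = 100: ½·(100 − 50)·(190 − 140) = 1250.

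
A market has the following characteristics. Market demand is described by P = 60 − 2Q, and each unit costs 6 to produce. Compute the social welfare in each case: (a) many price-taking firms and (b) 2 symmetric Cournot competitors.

Competitive firms price at marginal cost: P = 6, giving Q = 27.
CS = ½·(60 − 6)·27 = 729; PS = (6 − 6)·27 = 0; TS = 729.
With 2 symmetric Cournot firms, each firm's FOC gives 60 − 6q = 6, so q = 9, Q = 2·9 = 18, and P = 24.
CS = ½·(60 − 24)·18 = 324; PS = (24 − 6)·18 = 324; TS = 648.

Competition: TS = 729; Cournot: TS = 648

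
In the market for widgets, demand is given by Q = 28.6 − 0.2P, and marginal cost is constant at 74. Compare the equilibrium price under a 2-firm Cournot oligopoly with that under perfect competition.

Inverting demand: P = 143 − 5Q.
With 2 symmetric Cournot firms, each firm's FOC gives 143 − 15q = 74, so q = 4.6, Q = 2·4.6 = 9.2, and P = 97.
Under competition P = MC = 74, so Q = (143 − 74)/5 = 13.8.

Cournot: P = 97; Competition: P = 74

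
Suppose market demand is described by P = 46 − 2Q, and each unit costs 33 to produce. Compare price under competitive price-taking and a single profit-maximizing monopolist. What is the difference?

Competitive firms price at marginal cost: P = 33, giving Q = 6.5.
Monopoly sets MR = MC: 46 − 4Q = 33 ⇒ Q = 3.25, P = 46 − 2·3.25 = 39.5.
Change in price: 39.5 − 33 = 6.5.

P rises by 6.5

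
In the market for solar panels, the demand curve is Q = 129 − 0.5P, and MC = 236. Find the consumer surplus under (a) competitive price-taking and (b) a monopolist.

Inverting demand: P = 258 − 2Q.
Under competition P = MC = 236, so Q = (258 − 236)/2 = 11.
CS = ½·(258 − 236)·11 = 121.
A monopolist chooses Q where MR = MC. MR = 258 − 4Q; setting this equal to 236 gives Q = 5.5 and P = 247.
CS = ½·(258 − 247)·5.5 = 30.25.

Competition: CS = 121; Monopoly: CS = 30.25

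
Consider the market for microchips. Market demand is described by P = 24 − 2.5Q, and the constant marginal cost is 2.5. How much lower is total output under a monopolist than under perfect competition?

Under competition P = MC = 2.5, so Q = (24 − 2.5)/2.5 = 8.6.
Monopoly sets MR = MC: 24 − 5Q = 2.5 ⇒ Q = 4.3, P = 24 − 2.5·4.3 = 13.25.
Change in total output: 4.3 − 8.6 = −4.3.

Total output falls by 4.3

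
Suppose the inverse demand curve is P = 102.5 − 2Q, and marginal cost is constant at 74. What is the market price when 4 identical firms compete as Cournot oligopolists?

P = 79.7

Cournot with 4 identical firms: the symmetric best-response condition is 102.5 − 10q = 74. Each firm produces q = 2.85, total output Q = 11.4, price P = 79.7.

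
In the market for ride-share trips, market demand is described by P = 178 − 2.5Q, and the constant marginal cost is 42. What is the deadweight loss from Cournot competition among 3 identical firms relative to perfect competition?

Competitive firms price at marginal cost: P = 42, giving Q = 54.4.
In a 3-firm Cournot equilibrium, symmetry and the first-order condition give q = (178 − 42)/(10) = 13.6. So Q = 40.8 and P = 76.
DWL is the triangle between Q = 40.8 and Q = 54.4: ½·(54.4 − 40.8)·(76 − 42) = 231.2.

DWL = 231.2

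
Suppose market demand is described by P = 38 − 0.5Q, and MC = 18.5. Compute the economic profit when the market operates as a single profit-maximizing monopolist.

The monopolist equates marginal revenue to marginal cost: 38 − Q = 18.5, so Q = 19.5. From demand, P = 28.25.
Profit = (28.25 − 18.5)·19.5 = 190.125.

Profit = 190.125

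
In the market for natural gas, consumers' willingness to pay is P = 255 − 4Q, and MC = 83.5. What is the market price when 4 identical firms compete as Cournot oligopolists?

P = 117.8

In a 4-firm Cournot equilibrium, symmetry and the first-order condition give q = (255 − 83.5)/(20) = 8.575. So Q = 34.3 and P = 117.8.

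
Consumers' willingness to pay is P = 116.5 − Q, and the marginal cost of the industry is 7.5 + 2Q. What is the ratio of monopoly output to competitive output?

The monopolist equates marginal revenue to marginal cost: 116.5 − 2Q = 7.5 + 2Q, so Q = 27.25. From demand, P = 89.25.
Competitive equilibrium sets price equal to marginal cost: 116.5 − Q = 7.5 + 2Q, so Q = 109/3 and P = 481/6.
Ratio Q_m/Q_c = 27.25/(109/3) = 0.75.

Q_m/Q_c = 0.75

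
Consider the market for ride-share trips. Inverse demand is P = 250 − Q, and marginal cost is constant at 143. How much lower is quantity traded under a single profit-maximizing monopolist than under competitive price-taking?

Perfect competition: P = MC = 143, so 250 − Q = 143 and Q = 107.
Monopoly sets MR = MC: 250 − 2Q = 143 ⇒ Q = 53.5, P = 250 − 53.5 = 196.5.
Change in quantity traded: 53.5 − 107 = −53.5.

Q falls by 53.5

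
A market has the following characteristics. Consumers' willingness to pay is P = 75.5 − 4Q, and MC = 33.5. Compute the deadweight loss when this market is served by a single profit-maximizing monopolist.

Competitive firms price at marginal cost: P = 33.5, giving Q = 10.5.
The monopolist equates marginal revenue to marginal cost: 75.5 − 8Q = 33.5, so Q = 5.25. From demand, P = 54.5.
DWL is the triangle between Q = 5.25 and Q = 10.5: ½·(10.5 − 5.25)·(54.5 − 33.5) = 55.125.

DWL = 55.125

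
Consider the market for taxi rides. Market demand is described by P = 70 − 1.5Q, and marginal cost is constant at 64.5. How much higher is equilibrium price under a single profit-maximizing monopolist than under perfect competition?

Competitive firms price at marginal cost: P = 64.5, giving Q = 11/3.
A monopolist chooses Q where MR = MC. MR = 70 − 3Q; setting this equal to 64.5 gives Q = 11/6 and P = 67.25.
Change in equilibrium price: 67.25 − 64.5 = 2.75.

Equilibrium price rises by 2.75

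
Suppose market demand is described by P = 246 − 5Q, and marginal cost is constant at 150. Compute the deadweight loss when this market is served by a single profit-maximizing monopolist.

Perfect competition: P = MC = 150, so 246 − 5Q = 150 and Q = 19.2.
A monopolist chooses Q where MR = MC. MR = 246 − 10Q; setting this equal to 150 gives Q = 9.6 and P = 198.
DWL is the triangle between Q = 9.6 and Q = 19.2: ½·(19.2 − 9.6)·(198 − 150) = 230.4.

DWL = 230.4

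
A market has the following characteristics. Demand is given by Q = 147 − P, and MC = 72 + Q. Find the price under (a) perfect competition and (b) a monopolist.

Inverting demand: P = 147 − Q.
Under competition P = MC: 147 − Q = 72 + Q ⇒ Q = 37.5, P = 109.5.
Monopoly sets MR = MC: 147 − 2Q = 72 + Q ⇒ Q = 25, P = 147 − 25 = 122.

Competition: P = 109.5; Monopoly: P = 122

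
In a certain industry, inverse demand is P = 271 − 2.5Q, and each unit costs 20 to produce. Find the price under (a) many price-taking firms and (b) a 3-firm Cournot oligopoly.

Competition: P = 20; Cournot: P = 82.75

Perfect competition: P = MC = 20, so 271 − 2.5Q = 20 and Q = 100.4.
In a 3-firm Cournot equilibrium, symmetry and the first-order condition give q = (271 − 20)/(10) = 25.1. So Q = 75.3 and P = 82.75.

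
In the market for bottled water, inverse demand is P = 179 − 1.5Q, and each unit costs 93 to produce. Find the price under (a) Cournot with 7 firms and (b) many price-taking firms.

In a 7-firm Cournot equilibrium, symmetry and the first-order condition give q = (179 − 93)/(12) = 43/6. So Q = 301/6 and P = 103.75.
Competitive firms price at marginal cost: P = 93, giving Q = 172/3.

Cournot: P = 103.75; Competition: P = 93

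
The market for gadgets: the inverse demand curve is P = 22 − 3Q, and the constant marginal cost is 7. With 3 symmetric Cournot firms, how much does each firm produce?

q_i = 1.25

In a 3-firm Cournot equilibrium, symmetry and the first-order condition give q = (22 − 7)/(12) = 1.25. So Q = 3.75 and P = 10.75.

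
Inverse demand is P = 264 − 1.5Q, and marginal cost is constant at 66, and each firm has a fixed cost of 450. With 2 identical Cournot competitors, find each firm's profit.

In a 2-firm Cournot equilibrium, symmetry and the first-order condition give q = (264 − 66)/(4.5) = 44. So Q = 88 and P = 132.
Each firm's profit = (132 − 66)·44 − 450 = 2454.

π_i = 2454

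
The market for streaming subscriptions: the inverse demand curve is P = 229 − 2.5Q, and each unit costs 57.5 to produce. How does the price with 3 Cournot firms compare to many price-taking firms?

Cournot: P = 100.375; Competition: P = 57.5

In a 3-firm Cournot equilibrium, symmetry and the first-order condition give q = (229 − 57.5)/(10) = 17.15. So Q = 51.45 and P = 100.375.
Under competition P = MC = 57.5, so Q = (229 − 57.5)/2.5 = 68.6.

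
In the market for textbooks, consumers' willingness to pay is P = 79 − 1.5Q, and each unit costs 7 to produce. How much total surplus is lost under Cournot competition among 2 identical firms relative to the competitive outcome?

DWL = 192

Under competition P = MC = 7, so Q = (79 − 7)/1.5 = 48.
Cournot with 2 identical firms: the symmetric best-response condition is 79 − 4.5q = 7. Each firm produces q = 16, total output Q = 32, price P = 31.
DWL is the triangle between Q = 32 and Q = 48: ½·(48 − 32)·(31 − 7) = 192.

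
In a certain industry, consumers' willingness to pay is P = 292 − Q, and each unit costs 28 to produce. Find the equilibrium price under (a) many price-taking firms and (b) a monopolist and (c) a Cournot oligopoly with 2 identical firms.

Competition: P = 28; Monopoly: P = 160; Cournot: P = 116

Competitive firms price at marginal cost: P = 28, giving Q = 264.
The monopolist equates marginal revenue to marginal cost: 292 − 2Q = 28, so Q = 132. From demand, P = 160.
In a 2-firm Cournot equilibrium, symmetry and the first-order condition give q = (292 − 28)/(3) = 88. So Q = 176 and P = 116.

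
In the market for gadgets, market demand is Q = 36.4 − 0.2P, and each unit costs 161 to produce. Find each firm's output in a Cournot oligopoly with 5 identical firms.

q_i = 0.7

Inverting demand: P = 182 − 5Q.
With 5 symmetric Cournot firms, each firm's FOC gives 182 − 30q = 161, so q = 0.7, Q = 5·0.7 = 3.5, and P = 164.5.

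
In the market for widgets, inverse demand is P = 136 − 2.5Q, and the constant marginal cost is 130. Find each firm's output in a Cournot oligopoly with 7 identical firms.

Cournot with 7 identical firms: the symmetric best-response condition is 136 − 20q = 130. Each firm produces q = 0.3, total output Q = 2.1, price P = 130.75.

q_i = 0.3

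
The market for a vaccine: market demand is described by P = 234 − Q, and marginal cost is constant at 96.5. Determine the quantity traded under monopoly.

Q = 68.75

A monopolist chooses Q where MR = MC. MR = 234 − 2Q; setting this equal to 96.5 gives Q = 68.75 and P = 165.25.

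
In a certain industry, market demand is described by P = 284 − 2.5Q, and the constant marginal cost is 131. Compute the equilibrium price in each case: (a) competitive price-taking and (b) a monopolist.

Competition: P = 131; Monopoly: P = 207.5

Perfect competition: P = MC = 131, so 284 − 2.5Q = 131 and Q = 61.2.
The monopolist equates marginal revenue to marginal cost: 284 − 5Q = 131, so Q = 30.6. From demand, P = 207.5.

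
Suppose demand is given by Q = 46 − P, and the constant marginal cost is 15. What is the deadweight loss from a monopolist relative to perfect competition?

Inverting demand: P = 46 − Q.
Competitive firms price at marginal cost: P = 15, giving Q = 31.
A monopolist chooses Q where MR = MC. MR = 46 − 2Q; setting this equal to 15 gives Q = 15.5 and P = 30.5.
DWL is the triangle between Q = 15.5 and Q = 31: ½·(31 − 15.5)·(30.5 − 15) = 120.125.

DWL = 120.125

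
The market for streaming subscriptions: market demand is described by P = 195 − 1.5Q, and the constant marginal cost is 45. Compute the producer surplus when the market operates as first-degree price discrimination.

A perfectly discriminating monopolist sells every unit with P(Q) ≥ MC(Q), so output equals the competitive quantity Q = 100. Each buyer pays their reservation price, so CS = 0 and the firm captures all surplus.
PS = ½·(195 − 45)·100 = 7500.

PS = 7500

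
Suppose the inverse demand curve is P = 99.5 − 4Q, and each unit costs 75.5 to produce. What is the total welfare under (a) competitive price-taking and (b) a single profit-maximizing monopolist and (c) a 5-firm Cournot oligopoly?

Under competition P = MC = 75.5, so Q = (99.5 − 75.5)/4 = 6.
CS = ½·(99.5 − 75.5)·6 = 72; PS = (75.5 − 75.5)·6 = 0; TS = 72.
The monopolist equates marginal revenue to marginal cost: 99.5 − 8Q = 75.5, so Q = 3. From demand, P = 87.5.
CS = ½·(99.5 − 87.5)·3 = 18; PS = (87.5 − 75.5)·3 = 36; TS = 54.
In a 5-firm Cournot equilibrium, symmetry and the first-order condition give q = (99.5 − 75.5)/(24) = 1. So Q = 5 and P = 79.5.
CS = ½·(99.5 − 79.5)·5 = 50; PS = (79.5 − 75.5)·5 = 20; TS = 70.

Competition: TS = 72; Monopoly: TS = 54; Cournot: TS = 70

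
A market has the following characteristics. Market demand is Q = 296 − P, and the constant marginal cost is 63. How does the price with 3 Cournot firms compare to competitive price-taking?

Inverting demand: P = 296 − Q.
With 3 symmetric Cournot firms, each firm's FOC gives 296 − 4q = 63, so q = 58.25, Q = 3·58.25 = 174.75, and P = 121.25.
Perfect competition: P = MC = 63, so 296 − Q = 63 and Q = 233.

Cournot: P = 121.25; Competition: P = 63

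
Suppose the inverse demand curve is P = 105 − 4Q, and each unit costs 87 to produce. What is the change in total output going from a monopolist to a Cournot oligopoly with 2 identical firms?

Monopoly sets MR = MC: 105 − 8Q = 87 ⇒ Q = 2.25, P = 105 − 4·2.25 = 96.
In a 2-firm Cournot equilibrium, symmetry and the first-order condition give q = (105 − 87)/(12) = 1.5. So Q = 3 and P = 93.
Change in total output: 3 − 2.25 = 0.75.

Total output rises by 0.75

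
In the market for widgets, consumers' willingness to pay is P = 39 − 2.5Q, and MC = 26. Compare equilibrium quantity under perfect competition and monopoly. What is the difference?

Competitive firms price at marginal cost: P = 26, giving Q = 5.2.
The monopolist equates marginal revenue to marginal cost: 39 − 5Q = 26, so Q = 2.6. From demand, P = 32.5.
Change in equilibrium quantity: 2.6 − 5.2 = −2.6.

Q falls by 2.6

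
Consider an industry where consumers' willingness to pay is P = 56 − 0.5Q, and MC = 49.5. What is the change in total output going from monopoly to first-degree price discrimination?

Monopoly sets MR = MC: 56 − Q = 49.5 ⇒ Q = 6.5, P = 56 − 0.5·6.5 = 52.75.
With perfect price discrimination, output is the efficient level Q = 13 (where demand meets MC), but every buyer pays their willingness to pay: CS = 0 and PS = total surplus.
Change in total output: 13 − 6.5 = 6.5.

Q rises by 6.5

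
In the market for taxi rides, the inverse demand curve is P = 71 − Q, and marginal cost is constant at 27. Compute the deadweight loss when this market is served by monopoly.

DWL = 242

Perfect competition: P = MC = 27, so 71 − Q = 27 and Q = 44.
A monopolist chooses Q where MR = MC. MR = 71 − 2Q; setting this equal to 27 gives Q = 22 and P = 49.
DWL is the triangle between Q = 22 and Q = 44: ½·(44 − 22)·(49 − 27) = 242.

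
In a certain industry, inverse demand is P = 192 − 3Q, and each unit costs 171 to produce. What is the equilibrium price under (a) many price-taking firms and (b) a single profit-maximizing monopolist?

Competition: P = 171; Monopoly: P = 181.5

Under competition P = MC = 171, so Q = (192 − 171)/3 = 7.
The monopolist equates marginal revenue to marginal cost: 192 − 6Q = 171, so Q = 3.5. From demand, P = 181.5.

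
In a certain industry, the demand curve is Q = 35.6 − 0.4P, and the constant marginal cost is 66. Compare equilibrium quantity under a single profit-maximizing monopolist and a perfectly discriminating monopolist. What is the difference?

Equilibrium quantity rises by 4.6

Inverting demand: P = 89 − 2.5Q.
Monopoly sets MR = MC: 89 − 5Q = 66 ⇒ Q = 4.6, P = 89 − 2.5·4.6 = 77.5.
With perfect price discrimination, output is the efficient level Q = 9.2 (where demand meets MC), but every buyer pays their willingness to pay: CS = 0 and PS = total surplus.
Change in equilibrium quantity: 9.2 − 4.6 = 4.6.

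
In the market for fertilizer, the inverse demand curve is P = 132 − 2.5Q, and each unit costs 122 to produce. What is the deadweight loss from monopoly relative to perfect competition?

Competitive firms price at marginal cost: P = 122, giving Q = 4.
A monopolist chooses Q where MR = MC. MR = 132 − 5Q; setting this equal to 122 gives Q = 2 and P = 127.
DWL is the triangle between Q = 2 and Q = 4: ½·(4 − 2)·(127 − 122) = 5.

DWL = 5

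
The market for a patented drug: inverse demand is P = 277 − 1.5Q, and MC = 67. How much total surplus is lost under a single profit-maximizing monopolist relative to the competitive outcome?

Under competition P = MC = 67, so Q = (277 − 67)/1.5 = 140.
The monopolist equates marginal revenue to marginal cost: 277 − 3Q = 67, so Q = 70. From demand, P = 172.
DWL is the triangle between Q = 70 and Q = 140: ½·(140 − 70)·(172 − 67) = 3675.

DWL = 3675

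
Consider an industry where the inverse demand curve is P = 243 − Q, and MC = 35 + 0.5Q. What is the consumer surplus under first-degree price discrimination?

Under first-degree price discrimination the firm charges each unit its demand price and produces up to where P = MC, i.e. Q = 416/3. Consumer surplus is zero; producer surplus equals total surplus.
CS = 0.

CS = 0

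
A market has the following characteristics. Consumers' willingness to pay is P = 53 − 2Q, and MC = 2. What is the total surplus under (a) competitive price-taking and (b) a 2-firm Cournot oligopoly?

Competition: TS = 650.25; Cournot: TS = 578

Competitive firms price at marginal cost: P = 2, giving Q = 25.5.
CS = ½·(53 − 2)·25.5 = 650.25; PS = (2 − 2)·25.5 = 0; TS = 650.25.
Cournot with 2 identical firms: the symmetric best-response condition is 53 − 6q = 2. Each firm produces q = 8.5, total output Q = 17, price P = 19.
CS = ½·(53 − 19)·17 = 289; PS = (19 − 2)·17 = 289; TS = 578.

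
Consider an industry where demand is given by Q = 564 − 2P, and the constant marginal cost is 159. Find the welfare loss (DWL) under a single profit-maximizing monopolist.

Inverting demand: P = 282 − 0.5Q.
Competitive firms price at marginal cost: P = 159, giving Q = 246.
Monopoly sets MR = MC: 282 − Q = 159 ⇒ Q = 123, P = 282 − 0.5·123 = 220.5.
DWL is the triangle between Q = 123 and Q = 246: ½·(246 − 123)·(220.5 − 159) = 3782.25.

DWL = 3782.25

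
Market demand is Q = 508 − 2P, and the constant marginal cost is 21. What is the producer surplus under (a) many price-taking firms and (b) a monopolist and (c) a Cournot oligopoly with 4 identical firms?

Competition: PS = 0; Monopoly: PS = 27144.5; Cournot: PS = 17372.48

Inverting demand: P = 254 − 0.5Q.
Competitive firms price at marginal cost: P = 21, giving Q = 466.
PS = (21 − 21)·466 = 0.
The monopolist equates marginal revenue to marginal cost: 254 − Q = 21, so Q = 233. From demand, P = 137.5.
PS = (137.5 − 21)·233 = 27144.5.
In a 4-firm Cournot equilibrium, symmetry and the first-order condition give q = (254 − 21)/(2.5) = 93.2. So Q = 372.8 and P = 67.6.
PS = (67.6 − 21)·372.8 = 17372.48.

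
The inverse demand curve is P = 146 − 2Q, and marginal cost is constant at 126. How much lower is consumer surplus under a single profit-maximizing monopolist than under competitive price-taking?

Under competition P = MC = 126, so Q = (146 − 126)/2 = 10.
CS = ½·(146 − 126)·10 = 100.
Monopoly sets MR = MC: 146 − 4Q = 126 ⇒ Q = 5, P = 146 − 2·5 = 136.
CS = ½·(146 − 136)·5 = 25.
Change in consumer surplus: 25 − 100 = −75.

Consumer surplus falls by 75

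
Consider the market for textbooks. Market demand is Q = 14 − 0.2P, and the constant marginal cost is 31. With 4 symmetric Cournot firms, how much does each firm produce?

q_i = 1.56

Inverting demand: P = 70 − 5Q.
With 4 symmetric Cournot firms, each firm's FOC gives 70 − 25q = 31, so q = 1.56, Q = 4·1.56 = 6.24, and P = 38.8.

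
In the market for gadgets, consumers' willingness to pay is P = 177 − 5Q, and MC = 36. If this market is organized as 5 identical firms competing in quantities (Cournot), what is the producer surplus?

With 5 symmetric Cournot firms, each firm's FOC gives 177 − 30q = 36, so q = 4.7, Q = 5·4.7 = 23.5, and P = 59.5.
PS = (59.5 − 36)·23.5 = 552.25.

PS = 552.25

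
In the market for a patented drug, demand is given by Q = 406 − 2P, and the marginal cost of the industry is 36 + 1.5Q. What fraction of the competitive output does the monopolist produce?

Q_m/Q_c = 0.8

Inverting demand: P = 203 − 0.5Q.
Monopoly sets MR = MC: 203 − Q = 36 + 1.5Q ⇒ Q = 66.8, P = 203 − 0.5·66.8 = 169.6.
Competitive equilibrium sets price equal to marginal cost: 203 − 0.5Q = 36 + 1.5Q, so Q = 83.5 and P = 161.25.
Ratio Q_m/Q_c = 66.8/83.5 = 0.8.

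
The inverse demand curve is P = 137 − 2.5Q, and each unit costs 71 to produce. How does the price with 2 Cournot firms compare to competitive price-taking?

In a 2-firm Cournot equilibrium, symmetry and the first-order condition give q = (137 − 71)/(7.5) = 8.8. So Q = 17.6 and P = 93.
Competitive firms price at marginal cost: P = 71, giving Q = 26.4.

Cournot: P = 93; Competition: P = 71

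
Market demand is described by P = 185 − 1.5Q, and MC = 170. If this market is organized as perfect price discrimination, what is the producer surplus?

PS = 75

A perfectly discriminating monopolist sells every unit with P(Q) ≥ MC(Q), so output equals the competitive quantity Q = 10. Each buyer pays their reservation price, so CS = 0 and the firm captures all surplus.
PS = ½·(185 − 170)·10 = 75.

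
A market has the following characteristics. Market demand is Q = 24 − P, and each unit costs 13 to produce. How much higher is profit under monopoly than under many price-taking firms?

π rises by 30.25

Inverting demand: P = 24 − Q.
Under competition P = MC = 13, so Q = (24 − 13)/1 = 11.
Profit = (13 − 13)·11 = 0.
A monopolist chooses Q where MR = MC. MR = 24 − 2Q; setting this equal to 13 gives Q = 5.5 and P = 18.5.
Profit = (18.5 − 13)·5.5 = 30.25.
Change in profit: 30.25 − 0 = 30.25.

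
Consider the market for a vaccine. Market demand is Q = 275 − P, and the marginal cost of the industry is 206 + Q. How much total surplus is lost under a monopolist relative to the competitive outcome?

Inverting demand: P = 275 − Q.
Under competition P = MC: 275 − Q = 206 + Q ⇒ Q = 34.5, P = 240.5.
A monopolist chooses Q where MR = MC. MR = 275 − 2Q; setting this equal to 206 + Q gives Q = 23 and P = 252.
CS = ½·(275 − 240.5)·34.5 = 595.125; PS = (240.5·34.5 − 206·34.5 − ½·1·34.5²) = 595.125; TS = 1190.25.
CS = ½·(275 − 252)·23 = 264.5; PS = (252·23 − 206·23 − ½·1·23²) = 793.5; TS = 1058.
DWL = 1190.25 − 1058 = 132.25.

DWL = 132.25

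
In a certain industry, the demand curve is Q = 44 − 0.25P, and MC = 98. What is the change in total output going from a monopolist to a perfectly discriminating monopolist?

Inverting demand: P = 176 − 4Q.
Monopoly sets MR = MC: 176 − 8Q = 98 ⇒ Q = 9.75, P = 176 − 4·9.75 = 137.
Under first-degree price discrimination the firm charges each unit its demand price and produces up to where P = MC, i.e. Q = 19.5. Consumer surplus is zero; producer surplus equals total surplus.
Change in total output: 19.5 − 9.75 = 9.75.

Q rises by 9.75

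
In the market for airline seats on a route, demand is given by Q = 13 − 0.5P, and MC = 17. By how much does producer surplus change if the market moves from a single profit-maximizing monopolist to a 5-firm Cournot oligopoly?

Producer surplus falls by 4.5

Inverting demand: P = 26 − 2Q.
Monopoly sets MR = MC: 26 − 4Q = 17 ⇒ Q = 2.25, P = 26 − 2·2.25 = 21.5.
PS = (21.5 − 17)·2.25 = 10.125.
In a 5-firm Cournot equilibrium, symmetry and the first-order condition give q = (26 − 17)/(12) = 0.75. So Q = 3.75 and P = 18.5.
PS = (18.5 − 17)·3.75 = 5.625.
Change in producer surplus: 5.625 − 10.125 = −4.5.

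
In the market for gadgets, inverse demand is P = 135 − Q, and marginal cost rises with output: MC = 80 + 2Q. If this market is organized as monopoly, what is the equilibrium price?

P = 121.25

The monopolist equates marginal revenue to marginal cost: 135 − 2Q = 80 + 2Q, so Q = 13.75. From demand, P = 121.25.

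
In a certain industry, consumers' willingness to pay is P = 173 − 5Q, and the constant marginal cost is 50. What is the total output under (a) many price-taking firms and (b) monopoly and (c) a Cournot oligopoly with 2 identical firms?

Competition: Q = 24.6; Monopoly: Q = 12.3; Cournot: Q = 16.4

Under competition P = MC = 50, so Q = (173 − 50)/5 = 24.6.
Monopoly sets MR = MC: 173 − 10Q = 50 ⇒ Q = 12.3, P = 173 − 5·12.3 = 111.5.
Cournot with 2 identical firms: the symmetric best-response condition is 173 − 15q = 50. Each firm produces q = 8.2, total output Q = 16.4, price P = 91.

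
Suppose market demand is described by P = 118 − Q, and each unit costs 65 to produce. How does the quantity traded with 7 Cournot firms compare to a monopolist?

Cournot with 7 identical firms: the symmetric best-response condition is 118 − 8q = 65. Each firm produces q = 6.625, total output Q = 46.375, price P = 71.625.
The monopolist equates marginal revenue to marginal cost: 118 − 2Q = 65, so Q = 26.5. From demand, P = 91.5.

Cournot: Q = 46.375; Monopoly: Q = 26.5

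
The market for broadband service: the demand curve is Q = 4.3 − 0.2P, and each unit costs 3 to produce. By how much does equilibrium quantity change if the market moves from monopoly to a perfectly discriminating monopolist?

Inverting demand: P = 21.5 − 5Q.
The monopolist equates marginal revenue to marginal cost: 21.5 − 10Q = 3, so Q = 1.85. From demand, P = 12.25.
A perfectly discriminating monopolist sells every unit with P(Q) ≥ MC(Q), so output equals the competitive quantity Q = 3.7. Each buyer pays their reservation price, so CS = 0 and the firm captures all surplus.
Change in equilibrium quantity: 3.7 − 1.85 = 1.85.

Equilibrium quantity rises by 1.85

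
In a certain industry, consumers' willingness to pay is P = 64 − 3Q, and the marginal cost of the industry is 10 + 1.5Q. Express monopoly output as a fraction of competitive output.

A monopolist chooses Q where MR = MC. MR = 64 − 6Q; setting this equal to 10 + 1.5Q gives Q = 7.2 and P = 42.4.
Under competition P = MC: 64 − 3Q = 10 + 1.5Q ⇒ Q = 12, P = 28.
Ratio Q_m/Q_c = 7.2/12 = 0.6.

Q_m/Q_c = 0.6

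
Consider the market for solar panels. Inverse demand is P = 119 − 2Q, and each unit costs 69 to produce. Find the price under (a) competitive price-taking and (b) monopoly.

Competition: P = 69; Monopoly: P = 94

Perfect competition: P = MC = 69, so 119 − 2Q = 69 and Q = 25.
The monopolist equates marginal revenue to marginal cost: 119 − 4Q = 69, so Q = 12.5. From demand, P = 94.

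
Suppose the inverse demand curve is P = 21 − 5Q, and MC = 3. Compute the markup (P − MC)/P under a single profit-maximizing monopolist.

A monopolist chooses Q where MR = MC. MR = 21 − 10Q; setting this equal to 3 gives Q = 1.8 and P = 12.
Lerner index = (P − MC)/P = (12 − 3)/12 = 0.75.

Lerner index = 0.75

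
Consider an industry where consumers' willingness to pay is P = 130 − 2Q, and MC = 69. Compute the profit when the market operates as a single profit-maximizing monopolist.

Profit = 465.125

A monopolist chooses Q where MR = MC. MR = 130 − 4Q; setting this equal to 69 gives Q = 15.25 and P = 99.5.
Profit = (99.5 − 69)·15.25 = 465.125.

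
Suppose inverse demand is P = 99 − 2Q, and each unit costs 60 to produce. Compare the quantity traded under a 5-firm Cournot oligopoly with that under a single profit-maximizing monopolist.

Cournot: Q = 16.25; Monopoly: Q = 9.75

Cournot with 5 identical firms: the symmetric best-response condition is 99 − 12q = 60. Each firm produces q = 3.25, total output Q = 16.25, price P = 66.5.
The monopolist equates marginal revenue to marginal cost: 99 − 4Q = 60, so Q = 9.75. From demand, P = 79.5.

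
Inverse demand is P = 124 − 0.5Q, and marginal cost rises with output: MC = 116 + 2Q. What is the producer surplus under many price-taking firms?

PS = 10.24

Competitive equilibrium sets price equal to marginal cost: 124 − 0.5Q = 116 + 2Q, so Q = 3.2 and P = 122.4.
PS = P·Q − VC(Q) = 122.4·3.2 − (116·3.2 + ½·2·3.2²) = 10.24.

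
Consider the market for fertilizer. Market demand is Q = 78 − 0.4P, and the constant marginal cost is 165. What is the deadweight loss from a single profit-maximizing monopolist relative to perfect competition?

Inverting demand: P = 195 − 2.5Q.
Under competition P = MC = 165, so Q = (195 − 165)/2.5 = 12.
A monopolist chooses Q where MR = MC. MR = 195 − 5Q; setting this equal to 165 gives Q = 6 and P = 180.
DWL is the triangle between Q = 6 and Q = 12: ½·(12 − 6)·(180 − 165) = 45.

DWL = 45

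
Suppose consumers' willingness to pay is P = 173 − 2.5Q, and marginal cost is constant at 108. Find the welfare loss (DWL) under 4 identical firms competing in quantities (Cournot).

Perfect competition: P = MC = 108, so 173 − 2.5Q = 108 and Q = 26.
Cournot with 4 identical firms: the symmetric best-response condition is 173 − 12.5q = 108. Each firm produces q = 5.2, total output Q = 20.8, price P = 121.
DWL is the triangle between Q = 20.8 and Q = 26: ½·(26 − 20.8)·(121 − 108) = 33.8.

DWL = 33.8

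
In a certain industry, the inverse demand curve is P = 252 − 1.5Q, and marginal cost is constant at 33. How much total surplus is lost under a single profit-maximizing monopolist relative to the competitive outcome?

Competitive firms price at marginal cost: P = 33, giving Q = 146.
Monopoly sets MR = MC: 252 − 3Q = 33 ⇒ Q = 73, P = 252 − 1.5·73 = 142.5.
DWL is the triangle between Q = 73 and Q = 146: ½·(146 − 73)·(142.5 − 33) = 3996.75.

DWL = 3996.75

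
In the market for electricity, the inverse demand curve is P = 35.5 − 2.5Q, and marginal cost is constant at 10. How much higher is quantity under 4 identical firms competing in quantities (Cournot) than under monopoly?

Q rises by 3.06

Monopoly sets MR = MC: 35.5 − 5Q = 10 ⇒ Q = 5.1, P = 35.5 − 2.5·5.1 = 22.75.
In a 4-firm Cournot equilibrium, symmetry and the first-order condition give q = (35.5 − 10)/(12.5) = 2.04. So Q = 8.16 and P = 15.1.
Change in quantity: 8.16 − 5.1 = 3.06.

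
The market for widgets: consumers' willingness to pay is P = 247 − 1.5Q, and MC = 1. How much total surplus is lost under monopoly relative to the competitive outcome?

DWL = 5043

Perfect competition: P = MC = 1, so 247 − 1.5Q = 1 and Q = 164.
Monopoly sets MR = MC: 247 − 3Q = 1 ⇒ Q = 82, P = 247 − 1.5·82 = 124.
DWL is the triangle between Q = 82 and Q = 164: ½·(164 − 82)·(124 − 1) = 5043.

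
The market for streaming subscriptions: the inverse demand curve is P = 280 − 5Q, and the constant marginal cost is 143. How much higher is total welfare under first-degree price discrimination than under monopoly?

TS rises by 469.225

Monopoly sets MR = MC: 280 − 10Q = 143 ⇒ Q = 13.7, P = 280 − 5·13.7 = 211.5.
CS = ½·(280 − 211.5)·13.7 = 469.225; PS = (211.5 − 143)·13.7 = 938.45; TS = 1407.675.
A perfectly discriminating monopolist sells every unit with P(Q) ≥ MC(Q), so output equals the competitive quantity Q = 27.4. Each buyer pays their reservation price, so CS = 0 and the firm captures all surplus.
TS = 1876.9 (equal to competitive TS).
Change in total welfare: 1876.9 − 1407.675 = 469.225.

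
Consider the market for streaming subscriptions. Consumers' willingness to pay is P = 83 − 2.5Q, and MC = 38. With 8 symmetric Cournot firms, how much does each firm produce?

In a 8-firm Cournot equilibrium, symmetry and the first-order condition give q = (83 − 38)/(22.5) = 2. So Q = 16 and P = 43.

q_i = 2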